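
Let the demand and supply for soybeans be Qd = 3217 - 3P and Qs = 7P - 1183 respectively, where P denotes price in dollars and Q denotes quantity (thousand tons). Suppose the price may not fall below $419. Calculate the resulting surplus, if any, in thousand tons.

0

Equilibrium: 3217 - 3P = 7P - 1183, so 4400 = 10P and P* = 440, Q* = 1897.
The floor of 419 is below the equilibrium price 440, so it is not binding; the market clears at P* = 440, Q* = 1897.
Since the control does not bind, there is no surplus.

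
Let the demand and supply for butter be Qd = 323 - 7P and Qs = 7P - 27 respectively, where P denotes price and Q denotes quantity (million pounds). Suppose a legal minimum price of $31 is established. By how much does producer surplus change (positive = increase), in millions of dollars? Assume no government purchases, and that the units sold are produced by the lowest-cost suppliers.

In a free market, 323 - 7P = 7P - 27 gives the equilibrium P* = 25, Q* = 148.
The floor of 31 is above the equilibrium price 25, so it binds.
At P = 31: Qd = 323 - 7·31 = 106 and Qs = 7·31 - 27 = 190.
Producer surplus without the control is ½ · (25 - 27/7) · 148 = 10952/7.
With the floor, 106 units are sold at 31. The supply price at Q = 106 is 19, so PS = ½ · [(31 - 27/7) + (31 - 19)] · 106 = 14522/7.
Change in producer surplus = 14522/7 - 10952/7 = 510.

510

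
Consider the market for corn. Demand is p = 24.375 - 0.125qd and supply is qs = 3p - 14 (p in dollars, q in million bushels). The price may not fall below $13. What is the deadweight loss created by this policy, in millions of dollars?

Rearranging demand gives qd = 195 - 8p. Setting quantity demanded equal to quantity supplied, 195 - 8p = 3p - 14, gives p* = 19 and q* = 43.
Since 13 is below p* = 19, the floor does not bind and the free-market outcome prevails.
Since the control does not bind, no trades are prevented and deadweight loss is zero.

0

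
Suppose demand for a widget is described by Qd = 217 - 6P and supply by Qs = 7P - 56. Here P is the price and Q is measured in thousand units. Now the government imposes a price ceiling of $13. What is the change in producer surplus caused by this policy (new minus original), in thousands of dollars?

-504

Setting quantity demanded equal to quantity supplied, 217 - 6P = 7P - 56, gives P* = 21 and Q* = 91.
Since 13 < 21, the ceiling is binding.
At P = 13: Qd = 217 - 6·13 = 139 and Qs = 7·13 - 56 = 35.
Producer surplus without the control is ½ · (21 - 8) · 91 = 591.5.
With the ceiling, producers sell 35 units at 13, so PS = ½ · (13 - 8) · 35 = 87.5.
Change in producer surplus = 87.5 - 591.5 = -504.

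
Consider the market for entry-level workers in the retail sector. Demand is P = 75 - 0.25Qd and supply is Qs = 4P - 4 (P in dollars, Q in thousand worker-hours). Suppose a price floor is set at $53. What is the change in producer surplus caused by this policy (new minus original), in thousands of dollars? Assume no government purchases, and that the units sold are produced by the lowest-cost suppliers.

Rearranging demand gives Qd = 300 - 4P. Equilibrium: 300 - 4P = 4P - 4, so 304 = 8P and P* = 38, Q* = 148.
Because the floor (53) lies above the market-clearing price, it is binding.
At P = 53: Qd = 300 - 4·53 = 88 and Qs = 4·53 - 4 = 208.
Producer surplus without the control is ½ · (38 - 1) · 148 = 2738.
With the floor, 88 units are sold at 53. The supply price at Q = 88 is 23, so PS = ½ · [(53 - 1) + (53 - 23)] · 88 = 3608.
Change in producer surplus = 3608 - 2738 = 870.

870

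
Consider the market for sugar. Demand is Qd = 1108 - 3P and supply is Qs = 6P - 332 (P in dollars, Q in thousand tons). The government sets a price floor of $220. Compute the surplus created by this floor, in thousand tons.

540

In a free market, 1108 - 3P = 6P - 332 gives the equilibrium P* = 160, Q* = 628.
Because the floor (220) lies above the market-clearing price, it is binding.
At P = 220: Qd = 1108 - 3·220 = 448 and Qs = 6·220 - 332 = 988.
Surplus = Qs - Qd = 988 - 448 = 540.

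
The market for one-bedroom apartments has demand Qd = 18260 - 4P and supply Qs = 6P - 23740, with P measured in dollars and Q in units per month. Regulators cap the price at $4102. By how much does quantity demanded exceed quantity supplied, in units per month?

Equilibrium: 18260 - 4P = 6P - 23740, so 42000 = 10P and P* = 4200, Q* = 1460.
The ceiling of 4102 is below the equilibrium price 4200, so it binds.
At P = 4102: Qd = 18260 - 4·4102 = 1852 and Qs = 6·4102 - 23740 = 872.
Shortage = Qd - Qs = 1852 - 872 = 980.

980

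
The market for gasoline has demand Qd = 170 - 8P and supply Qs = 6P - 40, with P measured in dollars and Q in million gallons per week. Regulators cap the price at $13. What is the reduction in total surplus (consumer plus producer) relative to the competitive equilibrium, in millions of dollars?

21

Setting quantity demanded equal to quantity supplied, 170 - 8P = 6P - 40, gives P* = 15 and Q* = 50.
The ceiling of 13 is below the equilibrium price 15, so it binds.
At P = 13: Qd = 170 - 8·13 = 66 and Qs = 6·13 - 40 = 38.
Quantity traded falls to 38. At Q = 38 the demand price is (170 - 38)/8 = 16.5 and the supply price is (40 + 38)/6 = 13.
Deadweight loss = ½ · (16.5 - 13) · (50 - 38) = ½ · 3.5 · 12 = 21.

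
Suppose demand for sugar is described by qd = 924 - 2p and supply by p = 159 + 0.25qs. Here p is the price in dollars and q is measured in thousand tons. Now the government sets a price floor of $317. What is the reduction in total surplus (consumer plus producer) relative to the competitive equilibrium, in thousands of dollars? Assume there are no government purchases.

4873.5

Rearranging supply gives qs = 4p - 636. Without the control the market clears where 924 - 2p = 4p - 636, i.e. p* = 260 and q* = 404.
Because the floor (317) lies above the market-clearing price, it is binding.
At p = 317: qd = 924 - 2·317 = 290 and qs = 4·317 - 636 = 632.
Quantity traded falls to 290. At q = 290 the demand price is (924 - 290)/2 = 317 and the supply price is (636 + 290)/4 = 231.5.
Deadweight loss = ½ · (317 - 231.5) · (404 - 290) = ½ · 85.5 · 114 = 4873.5.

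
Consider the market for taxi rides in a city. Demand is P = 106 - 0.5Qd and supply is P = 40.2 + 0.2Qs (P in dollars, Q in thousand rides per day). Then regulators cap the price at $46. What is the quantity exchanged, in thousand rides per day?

Rearranging demand gives Qd = 212 - 2P; rearranging supply gives Qs = 5P - 201. In a free market, 212 - 2P = 5P - 201 gives the equilibrium P* = 59, Q* = 94.
The ceiling of 46 is below the equilibrium price 59, so it binds.
At P = 46: Qd = 212 - 2·46 = 120 and Qs = 5·46 - 201 = 29.
The quantity actually transacted is the short side, supply: 29.

29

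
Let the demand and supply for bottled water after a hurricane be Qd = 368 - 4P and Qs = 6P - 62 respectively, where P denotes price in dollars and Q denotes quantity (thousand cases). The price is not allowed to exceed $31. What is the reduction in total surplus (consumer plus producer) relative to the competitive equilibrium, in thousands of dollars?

Without the control the market clears where 368 - 4P = 6P - 62, i.e. P* = 43 and Q* = 196.
The ceiling of 31 is below the equilibrium price 43, so it binds.
At P = 31: Qd = 368 - 4·31 = 244 and Qs = 6·31 - 62 = 124.
Quantity traded falls to 124. At Q = 124 the demand price is (368 - 124)/4 = 61 and the supply price is (62 + 124)/6 = 31.
Deadweight loss = ½ · (61 - 31) · (196 - 124) = ½ · 30 · 72 = 1080.

1080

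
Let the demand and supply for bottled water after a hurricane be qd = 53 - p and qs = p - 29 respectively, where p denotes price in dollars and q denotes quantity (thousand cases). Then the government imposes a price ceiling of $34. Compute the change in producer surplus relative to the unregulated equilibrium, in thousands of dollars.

-59.5

In a free market, 53 - p = p - 29 gives the equilibrium p* = 41, q* = 12.
The ceiling of 34 is below the equilibrium price 41, so it binds.
At p = 34: qd = 53 - 34 = 19 and qs = 34 - 29 = 5.
Producer surplus without the control is ½ · (41 - 29) · 12 = 72.
With the ceiling, producers sell 5 units at 34, so PS = ½ · (34 - 29) · 5 = 12.5.
Change in producer surplus = 12.5 - 72 = -59.5.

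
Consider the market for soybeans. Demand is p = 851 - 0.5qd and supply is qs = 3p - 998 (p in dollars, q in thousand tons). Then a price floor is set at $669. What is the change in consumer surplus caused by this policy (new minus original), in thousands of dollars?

-63597

Rearranging demand gives qd = 1702 - 2p. Equilibrium: 1702 - 2p = 3p - 998, so 2700 = 5p and p* = 540, q* = 622.
Because the floor (669) lies above the market-clearing price, it is binding.
At p = 669: qd = 1702 - 2·669 = 364 and qs = 3·669 - 998 = 1009.
Consumer surplus without the control is ½ · (851 - 540) · 622 = 96721.
With the floor, consumers buy 364 units at 669, so CS = ½ · (851 - 669) · 364 = 33124.
Change in consumer surplus = 33124 - 96721 = -63597.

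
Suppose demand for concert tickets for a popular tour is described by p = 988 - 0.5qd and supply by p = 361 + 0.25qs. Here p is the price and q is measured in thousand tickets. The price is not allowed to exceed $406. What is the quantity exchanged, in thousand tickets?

180

Rearranging demand gives qd = 1976 - 2p; rearranging supply gives qs = 4p - 1444. Without the control the market clears where 1976 - 2p = 4p - 1444, i.e. p* = 570 and q* = 836.
The ceiling of 406 is below the equilibrium price 570, so it binds.
At p = 406: qd = 1976 - 2·406 = 1164 and qs = 4·406 - 1444 = 180.
The quantity actually transacted is the short side, supply: 180.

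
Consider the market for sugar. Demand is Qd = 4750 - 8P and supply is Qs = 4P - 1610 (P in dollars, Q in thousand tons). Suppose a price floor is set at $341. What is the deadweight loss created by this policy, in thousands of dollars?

Without the control the market clears where 4750 - 8P = 4P - 1610, i.e. P* = 530 and Q* = 510.
Since 341 is below P* = 530, the floor does not bind and the free-market outcome prevails.
Since the control does not bind, no trades are prevented and deadweight loss is zero.

0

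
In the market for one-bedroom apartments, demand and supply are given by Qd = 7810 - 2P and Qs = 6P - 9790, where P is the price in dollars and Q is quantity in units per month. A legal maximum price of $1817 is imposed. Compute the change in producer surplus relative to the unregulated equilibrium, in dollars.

Setting quantity demanded equal to quantity supplied, 7810 - 2P = 6P - 9790, gives P* = 2200 and Q* = 3410.
The ceiling of 1817 is below the equilibrium price 2200, so it binds.
At P = 1817: Qd = 7810 - 2·1817 = 4176 and Qs = 6·1817 - 9790 = 1112.
Producer surplus without the control is ½ · (2200 - 4895/3) · 3410 = 2907025/3.
With the ceiling, producers sell 1112 units at 1817, so PS = ½ · (1817 - 4895/3) · 1112 = 309136/3.
Change in producer surplus = 309136/3 - 2907025/3 = -865963.

-865963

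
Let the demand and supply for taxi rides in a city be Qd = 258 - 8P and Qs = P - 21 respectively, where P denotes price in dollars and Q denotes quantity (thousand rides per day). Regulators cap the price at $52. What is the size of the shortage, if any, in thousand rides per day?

0

Equilibrium: 258 - 8P = P - 21, so 279 = 9P and P* = 31, Q* = 10.
The ceiling of 52 is above the equilibrium price 31, so it is not binding; the market clears at P* = 31, Q* = 10.
Since the control does not bind, there is no shortage.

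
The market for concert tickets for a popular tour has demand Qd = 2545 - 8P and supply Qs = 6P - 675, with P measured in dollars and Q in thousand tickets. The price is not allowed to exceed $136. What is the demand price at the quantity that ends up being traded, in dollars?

Without the control the market clears where 2545 - 8P = 6P - 675, i.e. P* = 230 and Q* = 705.
The ceiling of 136 is below the equilibrium price 230, so it binds.
At P = 136: Qd = 2545 - 8·136 = 1457 and Qs = 6·136 - 675 = 141.
Only 141 units reach the market. On the demand curve, the marginal buyer's willingness to pay at Q = 141 is (2545 - 141)/8 = 300.5.

300.5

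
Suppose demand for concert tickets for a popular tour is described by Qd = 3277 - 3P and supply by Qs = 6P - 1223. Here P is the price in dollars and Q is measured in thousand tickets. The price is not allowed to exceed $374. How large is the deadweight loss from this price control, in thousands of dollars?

Setting quantity demanded equal to quantity supplied, 3277 - 3P = 6P - 1223, gives P* = 500 and Q* = 1777.
Since 374 < 500, the ceiling is binding.
At P = 374: Qd = 3277 - 3·374 = 2155 and Qs = 6·374 - 1223 = 1021.
Quantity traded falls to 1021. At Q = 1021 the demand price is (3277 - 1021)/3 = 752 and the supply price is (1223 + 1021)/6 = 374.
Deadweight loss = ½ · (752 - 374) · (1777 - 1021) = ½ · 378 · 756 = 142884.

142884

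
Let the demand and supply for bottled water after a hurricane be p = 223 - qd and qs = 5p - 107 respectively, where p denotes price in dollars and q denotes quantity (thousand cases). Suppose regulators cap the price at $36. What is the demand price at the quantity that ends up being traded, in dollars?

150

Rearranging demand gives qd = 223 - p. In a free market, 223 - p = 5p - 107 gives the equilibrium p* = 55, q* = 168.
The ceiling of 36 is below the equilibrium price 55, so it binds.
At p = 36: qd = 223 - 36 = 187 and qs = 5·36 - 107 = 73.
Only 73 units reach the market. On the demand curve, the marginal buyer's willingness to pay at q = 73 is (223 - 73) = 150.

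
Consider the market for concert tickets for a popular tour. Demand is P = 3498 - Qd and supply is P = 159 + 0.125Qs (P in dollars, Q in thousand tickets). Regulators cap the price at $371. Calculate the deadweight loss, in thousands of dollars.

Rearranging demand gives Qd = 3498 - P; rearranging supply gives Qs = 8P - 1272. Without the control the market clears where 3498 - P = 8P - 1272, i.e. P* = 530 and Q* = 2968.
Since 371 < 530, the ceiling is binding.
At P = 371: Qd = 3498 - 371 = 3127 and Qs = 8·371 - 1272 = 1696.
Quantity traded falls to 1696. At Q = 1696 the demand price is 3498 - 1696 = 1802 and the supply price is (1272 + 1696)/8 = 371.
Deadweight loss = ½ · (1802 - 371) · (2968 - 1696) = ½ · 1431 · 1272 = 910116.

910116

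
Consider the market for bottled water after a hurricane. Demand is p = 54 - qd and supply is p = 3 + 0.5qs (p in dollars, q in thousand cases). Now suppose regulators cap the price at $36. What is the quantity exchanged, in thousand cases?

34

Rearranging demand gives qd = 54 - p; rearranging supply gives qs = 2p - 6. In a free market, 54 - p = 2p - 6 gives the equilibrium p* = 20, q* = 34.
The ceiling of 36 is above the equilibrium price 20, so it is not binding; the market clears at p* = 20, q* = 34.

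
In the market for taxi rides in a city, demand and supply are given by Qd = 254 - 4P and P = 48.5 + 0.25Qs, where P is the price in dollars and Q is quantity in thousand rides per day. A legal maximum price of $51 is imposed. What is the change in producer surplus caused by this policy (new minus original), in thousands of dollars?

Rearranging supply gives Qs = 4P - 194. In a free market, 254 - 4P = 4P - 194 gives the equilibrium P* = 56, Q* = 30.
The ceiling of 51 is below the equilibrium price 56, so it binds.
At P = 51: Qd = 254 - 4·51 = 50 and Qs = 4·51 - 194 = 10.
Producer surplus without the control is ½ · (56 - 48.5) · 30 = 112.5.
With the ceiling, producers sell 10 units at 51, so PS = ½ · (51 - 48.5) · 10 = 12.5.
Change in producer surplus = 12.5 - 112.5 = -100.

-100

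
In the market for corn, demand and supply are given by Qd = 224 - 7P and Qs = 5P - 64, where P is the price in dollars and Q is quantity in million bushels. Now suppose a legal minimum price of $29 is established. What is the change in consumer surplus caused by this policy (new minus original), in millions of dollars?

Equilibrium: 224 - 7P = 5P - 64, so 288 = 12P and P* = 24, Q* = 56.
The floor of 29 is above the equilibrium price 24, so it binds.
At P = 29: Qd = 224 - 7·29 = 21 and Qs = 5·29 - 64 = 81.
Consumer surplus without the control is ½ · (32 - 24) · 56 = 224.
With the floor, consumers buy 21 units at 29, so CS = ½ · (32 - 29) · 21 = 31.5.
Change in consumer surplus = 31.5 - 224 = -192.5.

-192.5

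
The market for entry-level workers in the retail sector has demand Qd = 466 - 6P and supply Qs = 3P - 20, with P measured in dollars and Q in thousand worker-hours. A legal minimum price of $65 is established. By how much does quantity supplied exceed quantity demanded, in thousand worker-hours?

Without the control the market clears where 466 - 6P = 3P - 20, i.e. P* = 54 and Q* = 142.
The floor of 65 is above the equilibrium price 54, so it binds.
At P = 65: Qd = 466 - 6·65 = 76 and Qs = 3·65 - 20 = 175.
Surplus = Qs - Qd = 175 - 76 = 99.

99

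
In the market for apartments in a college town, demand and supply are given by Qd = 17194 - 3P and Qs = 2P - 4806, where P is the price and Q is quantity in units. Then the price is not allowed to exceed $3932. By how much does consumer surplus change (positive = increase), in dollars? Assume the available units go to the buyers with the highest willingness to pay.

Equilibrium: 17194 - 3P = 2P - 4806, so 22000 = 5P and P* = 4400, Q* = 3994.
Since 3932 < 4400, the ceiling is binding.
At P = 3932: Qd = 17194 - 3·3932 = 5398 and Qs = 2·3932 - 4806 = 3058.
Consumer surplus without the control is ½ · (17194/3 - 4400) · 3994 = 7976018/3.
With the ceiling, 3058 units are sold at 3932 (assume they go to the highest-value buyers). The demand price at Q = 3058 is 4712, so CS = ½ · [(17194/3 - 3932) + (4712 - 3932)] · 3058 = 11831402/3.
Change in consumer surplus = 11831402/3 - 7976018/3 = 1285128.

1285128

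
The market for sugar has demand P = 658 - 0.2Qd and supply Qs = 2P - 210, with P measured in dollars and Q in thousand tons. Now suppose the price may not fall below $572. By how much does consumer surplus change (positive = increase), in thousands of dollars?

Rearranging demand gives Qd = 3290 - 5P. Equilibrium: 3290 - 5P = 2P - 210, so 3500 = 7P and P* = 500, Q* = 790.
Since 572 > 500, the floor is binding.
At P = 572: Qd = 3290 - 5·572 = 430 and Qs = 2·572 - 210 = 934.
Consumer surplus without the control is ½ · (658 - 500) · 790 = 62410.
With the floor, consumers buy 430 units at 572, so CS = ½ · (658 - 572) · 430 = 18490.
Change in consumer surplus = 18490 - 62410 = -43920.

-43920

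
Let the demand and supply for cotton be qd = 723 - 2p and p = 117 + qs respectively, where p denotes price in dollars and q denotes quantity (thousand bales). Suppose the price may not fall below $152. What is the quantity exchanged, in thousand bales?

Rearranging supply gives qs = p - 117. Without the control the market clears where 723 - 2p = p - 117, i.e. p* = 280 and q* = 163.
Since 152 is below p* = 280, the floor does not bind and the free-market outcome prevails.

163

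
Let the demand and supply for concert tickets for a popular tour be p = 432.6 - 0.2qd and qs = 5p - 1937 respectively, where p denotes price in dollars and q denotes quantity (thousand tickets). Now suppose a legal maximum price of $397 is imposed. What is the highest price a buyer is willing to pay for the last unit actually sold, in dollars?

Rearranging demand gives qd = 2163 - 5p. Without the control the market clears where 2163 - 5p = 5p - 1937, i.e. p* = 410 and q* = 113.
Since 397 < 410, the ceiling is binding.
At p = 397: qd = 2163 - 5·397 = 178 and qs = 5·397 - 1937 = 48.
Only 48 units reach the market. On the demand curve, the marginal buyer's willingness to pay at q = 48 is (2163 - 48)/5 = 423.

423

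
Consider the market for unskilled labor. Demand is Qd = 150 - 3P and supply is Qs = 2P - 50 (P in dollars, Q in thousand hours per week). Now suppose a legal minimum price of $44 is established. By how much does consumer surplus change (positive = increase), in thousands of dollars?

-96

In a free market, 150 - 3P = 2P - 50 gives the equilibrium P* = 40, Q* = 30.
Because the floor (44) lies above the market-clearing price, it is binding.
At P = 44: Qd = 150 - 3·44 = 18 and Qs = 2·44 - 50 = 38.
Consumer surplus without the control is ½ · (50 - 40) · 30 = 150.
With the floor, consumers buy 18 units at 44, so CS = ½ · (50 - 44) · 18 = 54.
Change in consumer surplus = 54 - 150 = -96.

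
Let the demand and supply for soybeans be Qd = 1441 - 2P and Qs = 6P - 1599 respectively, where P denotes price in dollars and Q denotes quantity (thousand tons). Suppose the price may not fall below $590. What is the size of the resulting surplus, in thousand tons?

1680

In a free market, 1441 - 2P = 6P - 1599 gives the equilibrium P* = 380, Q* = 681.
Because the floor (590) lies above the market-clearing price, it is binding.
At P = 590: Qd = 1441 - 2·590 = 261 and Qs = 6·590 - 1599 = 1941.
Surplus = Qs - Qd = 1941 - 261 = 1680.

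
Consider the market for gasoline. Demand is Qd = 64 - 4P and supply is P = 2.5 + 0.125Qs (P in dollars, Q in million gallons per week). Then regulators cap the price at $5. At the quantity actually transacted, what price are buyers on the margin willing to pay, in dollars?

11

Rearranging supply gives Qs = 8P - 20. In a free market, 64 - 4P = 8P - 20 gives the equilibrium P* = 7, Q* = 36.
The ceiling of 5 is below the equilibrium price 7, so it binds.
At P = 5: Qd = 64 - 4·5 = 44 and Qs = 8·5 - 20 = 20.
Only 20 units reach the market. On the demand curve, the marginal buyer's willingness to pay at Q = 20 is (64 - 20)/4 = 11.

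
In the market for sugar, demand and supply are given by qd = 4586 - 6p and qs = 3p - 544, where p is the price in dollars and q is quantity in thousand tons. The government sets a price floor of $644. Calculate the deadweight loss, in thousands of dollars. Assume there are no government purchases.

49284

Setting quantity demanded equal to quantity supplied, 4586 - 6p = 3p - 544, gives p* = 570 and q* = 1166.
Since 644 > 570, the floor is binding.
At p = 644: qd = 4586 - 6·644 = 722 and qs = 3·644 - 544 = 1388.
Quantity traded falls to 722. At q = 722 the demand price is (4586 - 722)/6 = 644 and the supply price is (544 + 722)/3 = 422.
Deadweight loss = ½ · (644 - 422) · (1166 - 722) = ½ · 222 · 444 = 49284.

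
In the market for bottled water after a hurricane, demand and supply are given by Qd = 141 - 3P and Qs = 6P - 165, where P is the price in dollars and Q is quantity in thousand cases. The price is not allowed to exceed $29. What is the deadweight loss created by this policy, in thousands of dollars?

225

Setting quantity demanded equal to quantity supplied, 141 - 3P = 6P - 165, gives P* = 34 and Q* = 39.
Because the ceiling (29) lies below the market-clearing price, it is binding.
At P = 29: Qd = 141 - 3·29 = 54 and Qs = 6·29 - 165 = 9.
Quantity traded falls to 9. At Q = 9 the demand price is (141 - 9)/3 = 44 and the supply price is (165 + 9)/6 = 29.
Deadweight loss = ½ · (44 - 29) · (39 - 9) = ½ · 15 · 30 = 225.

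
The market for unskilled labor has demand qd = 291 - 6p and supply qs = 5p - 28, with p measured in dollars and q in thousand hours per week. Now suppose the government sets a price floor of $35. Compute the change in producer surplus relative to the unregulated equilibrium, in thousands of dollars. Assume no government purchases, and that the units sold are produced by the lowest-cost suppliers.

In a free market, 291 - 6p = 5p - 28 gives the equilibrium p* = 29, q* = 117.
Since 35 > 29, the floor is binding.
At p = 35: qd = 291 - 6·35 = 81 and qs = 5·35 - 28 = 147.
Producer surplus without the control is ½ · (29 - 5.6) · 117 = 1368.9.
With the floor, 81 units are sold at 35. The supply price at q = 81 is 21.8, so PS = ½ · [(35 - 5.6) + (35 - 21.8)] · 81 = 1725.3.
Change in producer surplus = 1725.3 - 1368.9 = 356.4.

356.4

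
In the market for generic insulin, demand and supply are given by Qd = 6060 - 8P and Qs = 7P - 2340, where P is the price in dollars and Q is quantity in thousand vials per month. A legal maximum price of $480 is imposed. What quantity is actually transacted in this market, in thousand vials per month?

1020

Setting quantity demanded equal to quantity supplied, 6060 - 8P = 7P - 2340, gives P* = 560 and Q* = 1580.
Because the ceiling (480) lies below the market-clearing price, it is binding.
At P = 480: Qd = 6060 - 8·480 = 2220 and Qs = 7·480 - 2340 = 1020.
The quantity actually transacted is the short side, supply: 1020.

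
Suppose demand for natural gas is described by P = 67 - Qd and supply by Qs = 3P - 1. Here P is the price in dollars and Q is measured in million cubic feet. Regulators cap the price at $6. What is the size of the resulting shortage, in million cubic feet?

Rearranging demand gives Qd = 67 - P. Setting quantity demanded equal to quantity supplied, 67 - P = 3P - 1, gives P* = 17 and Q* = 50.
The ceiling of 6 is below the equilibrium price 17, so it binds.
At P = 6: Qd = 67 - 6 = 61 and Qs = 3·6 - 1 = 17.
Shortage = Qd - Qs = 61 - 17 = 44.

44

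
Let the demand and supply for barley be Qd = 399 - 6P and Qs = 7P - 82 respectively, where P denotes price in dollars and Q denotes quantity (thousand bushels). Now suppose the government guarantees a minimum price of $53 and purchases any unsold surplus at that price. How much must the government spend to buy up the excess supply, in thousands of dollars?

Without the control the market clears where 399 - 6P = 7P - 82, i.e. P* = 37 and Q* = 177.
Because the floor (53) lies above the market-clearing price, it is binding.
At P = 53: Qd = 399 - 6·53 = 81 and Qs = 7·53 - 82 = 289.
Surplus = Qs - Qd = 208.
Government expenditure = surplus × support price = 208 × 53 = 11024.

11024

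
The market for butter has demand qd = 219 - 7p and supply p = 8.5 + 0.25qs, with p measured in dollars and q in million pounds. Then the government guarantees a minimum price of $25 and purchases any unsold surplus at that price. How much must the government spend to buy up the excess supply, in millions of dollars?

550

Rearranging supply gives qs = 4p - 34. Without the control the market clears where 219 - 7p = 4p - 34, i.e. p* = 23 and q* = 58.
Because the floor (25) lies above the market-clearing price, it is binding.
At p = 25: qd = 219 - 7·25 = 44 and qs = 4·25 - 34 = 66.
Surplus = qs - qd = 22.
Government expenditure = surplus × support price = 22 × 25 = 550.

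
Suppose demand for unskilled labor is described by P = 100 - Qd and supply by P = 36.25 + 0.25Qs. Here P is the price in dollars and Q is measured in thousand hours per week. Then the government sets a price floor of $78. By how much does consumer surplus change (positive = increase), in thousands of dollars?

Rearranging demand gives Qd = 100 - P; rearranging supply gives Qs = 4P - 145. In a free market, 100 - P = 4P - 145 gives the equilibrium P* = 49, Q* = 51.
Because the floor (78) lies above the market-clearing price, it is binding.
At P = 78: Qd = 100 - 78 = 22 and Qs = 4·78 - 145 = 167.
Consumer surplus without the control is ½ · (100 - 49) · 51 = 1300.5.
With the floor, consumers buy 22 units at 78, so CS = ½ · (100 - 78) · 22 = 242.
Change in consumer surplus = 242 - 1300.5 = -1058.5.

-1058.5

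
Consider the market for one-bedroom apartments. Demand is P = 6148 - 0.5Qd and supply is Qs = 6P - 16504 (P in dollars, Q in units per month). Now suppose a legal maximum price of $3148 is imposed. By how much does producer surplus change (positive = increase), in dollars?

Rearranging demand gives Qd = 12296 - 2P. Setting quantity demanded equal to quantity supplied, 12296 - 2P = 6P - 16504, gives P* = 3600 and Q* = 5096.
Because the ceiling (3148) lies below the market-clearing price, it is binding.
At P = 3148: Qd = 12296 - 2·3148 = 6000 and Qs = 6·3148 - 16504 = 2384.
Producer surplus without the control is ½ · (3600 - 8252/3) · 5096 = 6492304/3.
With the ceiling, producers sell 2384 units at 3148, so PS = ½ · (3148 - 8252/3) · 2384 = 1420864/3.
Change in producer surplus = 1420864/3 - 6492304/3 = -1690480.

-1690480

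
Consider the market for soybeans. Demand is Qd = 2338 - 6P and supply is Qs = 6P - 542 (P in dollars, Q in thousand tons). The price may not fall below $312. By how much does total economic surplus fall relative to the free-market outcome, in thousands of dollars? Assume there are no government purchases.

31104

Setting quantity demanded equal to quantity supplied, 2338 - 6P = 6P - 542, gives P* = 240 and Q* = 898.
Because the floor (312) lies above the market-clearing price, it is binding.
At P = 312: Qd = 2338 - 6·312 = 466 and Qs = 6·312 - 542 = 1330.
Quantity traded falls to 466. At Q = 466 the demand price is (2338 - 466)/6 = 312 and the supply price is (542 + 466)/6 = 168.
Deadweight loss = ½ · (312 - 168) · (898 - 466) = ½ · 144 · 432 = 31104.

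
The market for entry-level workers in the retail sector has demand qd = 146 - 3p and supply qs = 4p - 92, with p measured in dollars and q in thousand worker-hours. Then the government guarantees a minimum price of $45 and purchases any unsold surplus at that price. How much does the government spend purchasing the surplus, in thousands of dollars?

3465

Equilibrium: 146 - 3p = 4p - 92, so 238 = 7p and p* = 34, q* = 44.
Since 45 > 34, the floor is binding.
At p = 45: qd = 146 - 3·45 = 11 and qs = 4·45 - 92 = 88.
Surplus = qs - qd = 77.
Government expenditure = surplus × support price = 77 × 45 = 3465.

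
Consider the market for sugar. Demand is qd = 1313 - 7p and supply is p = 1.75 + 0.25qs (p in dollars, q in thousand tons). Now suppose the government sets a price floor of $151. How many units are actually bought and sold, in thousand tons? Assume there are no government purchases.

Rearranging supply gives qs = 4p - 7. Setting quantity demanded equal to quantity supplied, 1313 - 7p = 4p - 7, gives p* = 120 and q* = 473.
Because the floor (151) lies above the market-clearing price, it is binding.
At p = 151: qd = 1313 - 7·151 = 256 and qs = 4·151 - 7 = 597.
The quantity actually transacted is the short side, demand: 256.

256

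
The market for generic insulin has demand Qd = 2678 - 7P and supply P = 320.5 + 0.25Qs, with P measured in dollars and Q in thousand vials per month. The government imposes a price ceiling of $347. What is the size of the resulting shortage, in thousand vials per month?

143

Rearranging supply gives Qs = 4P - 1282. In a free market, 2678 - 7P = 4P - 1282 gives the equilibrium P* = 360, Q* = 158.
The ceiling of 347 is below the equilibrium price 360, so it binds.
At P = 347: Qd = 2678 - 7·347 = 249 and Qs = 4·347 - 1282 = 106.
Shortage = Qd - Qs = 249 - 106 = 143.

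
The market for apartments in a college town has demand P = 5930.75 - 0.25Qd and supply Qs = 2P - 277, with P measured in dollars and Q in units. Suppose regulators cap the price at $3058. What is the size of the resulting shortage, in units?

Rearranging demand gives Qd = 23723 - 4P. Without the control the market clears where 23723 - 4P = 2P - 277, i.e. P* = 4000 and Q* = 7723.
The ceiling of 3058 is below the equilibrium price 4000, so it binds.
At P = 3058: Qd = 23723 - 4·3058 = 11491 and Qs = 2·3058 - 277 = 5839.
Shortage = Qd - Qs = 11491 - 5839 = 5652.

5652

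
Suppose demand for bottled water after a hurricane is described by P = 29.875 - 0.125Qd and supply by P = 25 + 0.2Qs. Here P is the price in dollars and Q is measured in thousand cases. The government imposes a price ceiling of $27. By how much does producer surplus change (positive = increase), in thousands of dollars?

-12.5

Rearranging demand gives Qd = 239 - 8P; rearranging supply gives Qs = 5P - 125. Setting quantity demanded equal to quantity supplied, 239 - 8P = 5P - 125, gives P* = 28 and Q* = 15.
Because the ceiling (27) lies below the market-clearing price, it is binding.
At P = 27: Qd = 239 - 8·27 = 23 and Qs = 5·27 - 125 = 10.
Producer surplus without the control is ½ · (28 - 25) · 15 = 22.5.
With the ceiling, producers sell 10 units at 27, so PS = ½ · (27 - 25) · 10 = 10.
Change in producer surplus = 10 - 22.5 = -12.5.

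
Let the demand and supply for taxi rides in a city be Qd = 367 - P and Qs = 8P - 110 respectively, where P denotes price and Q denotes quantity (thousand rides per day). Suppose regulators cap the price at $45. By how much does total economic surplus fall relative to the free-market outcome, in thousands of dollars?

In a free market, 367 - P = 8P - 110 gives the equilibrium P* = 53, Q* = 314.
Since 45 < 53, the ceiling is binding.
At P = 45: Qd = 367 - 45 = 322 and Qs = 8·45 - 110 = 250.
Quantity traded falls to 250. At Q = 250 the demand price is 367 - 250 = 117 and the supply price is (110 + 250)/8 = 45.
Deadweight loss = ½ · (117 - 45) · (314 - 250) = ½ · 72 · 64 = 2304.

2304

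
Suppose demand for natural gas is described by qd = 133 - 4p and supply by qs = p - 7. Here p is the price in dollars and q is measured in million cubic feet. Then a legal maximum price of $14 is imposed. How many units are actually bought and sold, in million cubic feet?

Without the control the market clears where 133 - 4p = p - 7, i.e. p* = 28 and q* = 21.
Since 14 < 28, the ceiling is binding.
At p = 14: qd = 133 - 4·14 = 77 and qs = 14 - 7 = 7.
The quantity actually transacted is the short side, supply: 7.

7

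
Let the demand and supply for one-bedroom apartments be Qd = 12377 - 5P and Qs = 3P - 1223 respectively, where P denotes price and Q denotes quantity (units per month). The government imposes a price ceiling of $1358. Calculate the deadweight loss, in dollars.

280713.6

Equilibrium: 12377 - 5P = 3P - 1223, so 13600 = 8P and P* = 1700, Q* = 3877.
Because the ceiling (1358) lies below the market-clearing price, it is binding.
At P = 1358: Qd = 12377 - 5·1358 = 5587 and Qs = 3·1358 - 1223 = 2851.
Quantity traded falls to 2851. At Q = 2851 the demand price is (12377 - 2851)/5 = 1905.2 and the supply price is (1223 + 2851)/3 = 1358.
Deadweight loss = ½ · (1905.2 - 1358) · (3877 - 2851) = ½ · 547.2 · 1026 = 280713.6.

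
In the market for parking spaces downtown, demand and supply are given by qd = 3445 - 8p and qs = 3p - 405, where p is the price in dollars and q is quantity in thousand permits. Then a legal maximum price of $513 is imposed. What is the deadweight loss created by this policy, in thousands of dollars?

Without the control the market clears where 3445 - 8p = 3p - 405, i.e. p* = 350 and q* = 645.
Since 513 is above p* = 350, the ceiling does not bind and the free-market outcome prevails.
Since the control does not bind, no trades are prevented and deadweight loss is zero.

0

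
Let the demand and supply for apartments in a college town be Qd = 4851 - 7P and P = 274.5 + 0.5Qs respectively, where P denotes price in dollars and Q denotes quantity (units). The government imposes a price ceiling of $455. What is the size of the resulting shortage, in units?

Rearranging supply gives Qs = 2P - 549. Equilibrium: 4851 - 7P = 2P - 549, so 5400 = 9P and P* = 600, Q* = 651.
The ceiling of 455 is below the equilibrium price 600, so it binds.
At P = 455: Qd = 4851 - 7·455 = 1666 and Qs = 2·455 - 549 = 361.
Shortage = Qd - Qs = 1666 - 361 = 1305.

1305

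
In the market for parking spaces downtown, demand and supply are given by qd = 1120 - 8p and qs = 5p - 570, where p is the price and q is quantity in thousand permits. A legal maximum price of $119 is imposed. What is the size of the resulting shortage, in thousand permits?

Setting quantity demanded equal to quantity supplied, 1120 - 8p = 5p - 570, gives p* = 130 and q* = 80.
Because the ceiling (119) lies below the market-clearing price, it is binding.
At p = 119: qd = 1120 - 8·119 = 168 and qs = 5·119 - 570 = 25.
Shortage = qd - qs = 168 - 25 = 143.

143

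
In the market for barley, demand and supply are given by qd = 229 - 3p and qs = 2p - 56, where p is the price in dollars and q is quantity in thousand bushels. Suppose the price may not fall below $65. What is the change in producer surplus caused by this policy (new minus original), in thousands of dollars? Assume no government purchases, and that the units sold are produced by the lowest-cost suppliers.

Setting quantity demanded equal to quantity supplied, 229 - 3p = 2p - 56, gives p* = 57 and q* = 58.
Because the floor (65) lies above the market-clearing price, it is binding.
At p = 65: qd = 229 - 3·65 = 34 and qs = 2·65 - 56 = 74.
Producer surplus without the control is ½ · (57 - 28) · 58 = 841.
With the floor, 34 units are sold at 65. The supply price at q = 34 is 45, so PS = ½ · [(65 - 28) + (65 - 45)] · 34 = 969.
Change in producer surplus = 969 - 841 = 128.

128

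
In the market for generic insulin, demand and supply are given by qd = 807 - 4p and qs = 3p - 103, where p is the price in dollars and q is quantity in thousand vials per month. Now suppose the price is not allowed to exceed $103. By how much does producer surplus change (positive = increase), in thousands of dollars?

In a free market, 807 - 4p = 3p - 103 gives the equilibrium p* = 130, q* = 287.
Because the ceiling (103) lies below the market-clearing price, it is binding.
At p = 103: qd = 807 - 4·103 = 395 and qs = 3·103 - 103 = 206.
Producer surplus without the control is ½ · (130 - 103/3) · 287 = 82369/6.
With the ceiling, producers sell 206 units at 103, so PS = ½ · (103 - 103/3) · 206 = 21218/3.
Change in producer surplus = 21218/3 - 82369/6 = -6655.5.

-6655.5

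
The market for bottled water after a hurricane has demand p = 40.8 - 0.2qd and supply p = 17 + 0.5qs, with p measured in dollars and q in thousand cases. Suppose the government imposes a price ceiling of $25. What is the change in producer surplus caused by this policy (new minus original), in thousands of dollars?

Rearranging demand gives qd = 204 - 5p; rearranging supply gives qs = 2p - 34. Setting quantity demanded equal to quantity supplied, 204 - 5p = 2p - 34, gives p* = 34 and q* = 34.
Since 25 < 34, the ceiling is binding.
At p = 25: qd = 204 - 5·25 = 79 and qs = 2·25 - 34 = 16.
Producer surplus without the control is ½ · (34 - 17) · 34 = 289.
With the ceiling, producers sell 16 units at 25, so PS = ½ · (25 - 17) · 16 = 64.
Change in producer surplus = 64 - 289 = -225.

-225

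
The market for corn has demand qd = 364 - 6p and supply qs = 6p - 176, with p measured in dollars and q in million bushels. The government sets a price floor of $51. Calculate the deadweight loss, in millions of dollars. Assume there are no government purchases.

216

Setting quantity demanded equal to quantity supplied, 364 - 6p = 6p - 176, gives p* = 45 and q* = 94.
Since 51 > 45, the floor is binding.
At p = 51: qd = 364 - 6·51 = 58 and qs = 6·51 - 176 = 130.
Quantity traded falls to 58. At q = 58 the demand price is (364 - 58)/6 = 51 and the supply price is (176 + 58)/6 = 39.
Deadweight loss = ½ · (51 - 39) · (94 - 58) = ½ · 12 · 36 = 216.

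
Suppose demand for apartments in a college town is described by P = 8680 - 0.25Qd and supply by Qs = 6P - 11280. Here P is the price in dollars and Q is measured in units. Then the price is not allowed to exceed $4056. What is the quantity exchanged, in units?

13056

Rearranging demand gives Qd = 34720 - 4P. Setting quantity demanded equal to quantity supplied, 34720 - 4P = 6P - 11280, gives P* = 4600 and Q* = 16320.
Because the ceiling (4056) lies below the market-clearing price, it is binding.
At P = 4056: Qd = 34720 - 4·4056 = 18496 and Qs = 6·4056 - 11280 = 13056.
The quantity actually transacted is the short side, supply: 13056.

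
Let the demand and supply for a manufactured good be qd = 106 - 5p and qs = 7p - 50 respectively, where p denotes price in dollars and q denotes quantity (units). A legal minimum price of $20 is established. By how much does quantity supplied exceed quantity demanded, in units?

84

Equilibrium: 106 - 5p = 7p - 50, so 156 = 12p and p* = 13, q* = 41.
Because the floor (20) lies above the market-clearing price, it is binding.
At p = 20: qd = 106 - 5·20 = 6 and qs = 7·20 - 50 = 90.
Surplus = qs - qd = 90 - 6 = 84.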